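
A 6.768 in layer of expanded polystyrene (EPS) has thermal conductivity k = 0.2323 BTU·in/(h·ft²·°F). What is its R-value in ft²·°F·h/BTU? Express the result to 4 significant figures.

R = L/k = 6.768/0.2323 = 29.135 ft²·°F·h/BTU

29.13 ft²·°F·h/BTU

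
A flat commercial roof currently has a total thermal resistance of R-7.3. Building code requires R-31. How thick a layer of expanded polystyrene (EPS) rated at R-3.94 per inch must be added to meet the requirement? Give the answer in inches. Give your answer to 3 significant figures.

6.02 in

ΔR = 31 − 7.3 = 23.7 ft²·°F·h/BTU
L = ΔR / (R/in) = 23.7/3.94 = 6.015 in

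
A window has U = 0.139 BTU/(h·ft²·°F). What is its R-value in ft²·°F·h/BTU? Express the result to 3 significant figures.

7.19 ft²·°F·h/BTU

R = 1/U = 1/0.139 = 7.194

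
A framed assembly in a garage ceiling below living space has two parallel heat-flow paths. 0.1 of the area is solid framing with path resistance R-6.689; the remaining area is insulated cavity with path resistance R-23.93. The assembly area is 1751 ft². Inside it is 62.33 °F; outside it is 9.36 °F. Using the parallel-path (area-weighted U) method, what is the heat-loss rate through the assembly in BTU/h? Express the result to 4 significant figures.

4875 BTU/h

U_eff = 0.9/23.93 + 0.1/6.689 = 0.03761 + 0.01495 = 0.05256
R_eff = 1/U_eff = 19.026 ft²·°F·h/BTU
Q = 1751 × (62.33 − 9.36) / 19.026 = 4874.9 BTU/h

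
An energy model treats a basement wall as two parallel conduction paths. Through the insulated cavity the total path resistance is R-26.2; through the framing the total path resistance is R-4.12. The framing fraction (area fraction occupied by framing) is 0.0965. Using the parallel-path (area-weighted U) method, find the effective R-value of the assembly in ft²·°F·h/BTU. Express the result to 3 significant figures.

17.3 ft²·°F·h/BTU

U_eff = 0.9035/26.2 + 0.0965/4.12 = 0.03448 + 0.02342 = 0.05791
R_eff = 1/U_eff = 17.27 ft²·°F·h/BTU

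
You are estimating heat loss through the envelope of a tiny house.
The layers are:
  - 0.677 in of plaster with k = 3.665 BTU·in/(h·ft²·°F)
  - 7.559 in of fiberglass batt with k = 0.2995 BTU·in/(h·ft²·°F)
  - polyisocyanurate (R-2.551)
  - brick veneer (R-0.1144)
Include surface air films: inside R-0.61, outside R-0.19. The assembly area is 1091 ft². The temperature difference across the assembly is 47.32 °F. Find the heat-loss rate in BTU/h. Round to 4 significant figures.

0.677/3.665 = 0.18472
7.559/0.2995 = 25.239
R_total = 0.61 + 0.18472 + 25.239 + 2.551 + 0.1144 + 0.19 = 28.889 ft²·°F·h/BTU
Q = A·ΔT/R = 1091 × 47.32 / 28.889 = 1787.1 BTU/h

1787 BTU/h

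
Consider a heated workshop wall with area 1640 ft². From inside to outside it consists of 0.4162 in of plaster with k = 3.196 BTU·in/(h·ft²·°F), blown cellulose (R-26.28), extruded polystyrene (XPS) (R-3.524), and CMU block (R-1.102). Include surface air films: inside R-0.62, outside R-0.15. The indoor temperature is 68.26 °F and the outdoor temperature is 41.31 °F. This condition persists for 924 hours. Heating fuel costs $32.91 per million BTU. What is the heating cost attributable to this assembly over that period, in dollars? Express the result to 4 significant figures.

0.4162/3.196 = 0.13023
R_total = 0.62 + 0.13023 + 26.28 + 3.524 + 1.102 + 0.15 = 31.806 ft²·°F·h/BTU
Q = 1640 × (68.26 − 41.31) / 31.806 = 1389.6 BTU/h
E = 1389.6 × 924 = 1284000 BTU
Cost = 1284000/10⁶ × 32.91 = $42.256

42.26 dollars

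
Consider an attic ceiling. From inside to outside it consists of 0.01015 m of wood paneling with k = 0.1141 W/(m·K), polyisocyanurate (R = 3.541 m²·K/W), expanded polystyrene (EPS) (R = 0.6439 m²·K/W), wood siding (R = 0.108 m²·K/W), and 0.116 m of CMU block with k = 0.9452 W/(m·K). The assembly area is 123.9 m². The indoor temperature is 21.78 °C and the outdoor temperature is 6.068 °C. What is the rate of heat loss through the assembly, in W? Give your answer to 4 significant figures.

432.2 W

0.01015/0.1141 = 0.088957
0.116/0.9452 = 0.12273
R_total = 0.088957 + 3.541 + 0.6439 + 0.108 + 0.12273 = 4.5046 m²·K/W
Q = A·ΔT/R = 123.9 × (21.78 − 6.068) / 4.5046 = 432.16 W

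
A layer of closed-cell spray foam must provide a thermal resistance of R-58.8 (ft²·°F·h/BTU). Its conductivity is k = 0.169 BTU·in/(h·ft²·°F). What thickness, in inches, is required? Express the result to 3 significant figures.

9.94 in

L = R × k = 58.8 × 0.169 = 9.937 in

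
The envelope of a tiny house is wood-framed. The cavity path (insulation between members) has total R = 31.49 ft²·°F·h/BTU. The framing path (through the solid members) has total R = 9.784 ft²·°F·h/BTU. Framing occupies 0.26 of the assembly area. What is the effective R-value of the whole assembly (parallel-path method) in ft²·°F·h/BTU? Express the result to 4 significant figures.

U_eff = 0.74/31.49 + 0.26/9.784 = 0.0235 + 0.026574 = 0.050074
R_eff = 1/U_eff = 19.971 ft²·°F·h/BTU

19.97 ft²·°F·h/BTU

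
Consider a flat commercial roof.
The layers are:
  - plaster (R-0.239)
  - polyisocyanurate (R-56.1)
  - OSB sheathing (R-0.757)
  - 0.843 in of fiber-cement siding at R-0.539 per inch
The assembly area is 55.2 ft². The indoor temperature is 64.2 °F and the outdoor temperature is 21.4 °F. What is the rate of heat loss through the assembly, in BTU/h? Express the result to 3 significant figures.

0.843 × 0.539 = 0.4544
R_total = 0.239 + 56.1 + 0.757 + 0.4544 = 57.55 ft²·°F·h/BTU
Q = A·ΔT/R = 55.2 × (64.2 − 21.4) / 57.55 = 41.05 BTU/h

41.1 BTU/h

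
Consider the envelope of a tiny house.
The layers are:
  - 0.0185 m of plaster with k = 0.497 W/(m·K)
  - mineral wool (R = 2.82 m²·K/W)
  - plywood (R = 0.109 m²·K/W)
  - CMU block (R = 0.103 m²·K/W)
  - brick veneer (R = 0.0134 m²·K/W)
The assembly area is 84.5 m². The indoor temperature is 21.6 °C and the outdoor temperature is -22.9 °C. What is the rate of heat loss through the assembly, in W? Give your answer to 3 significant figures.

1220 W

0.0185/0.497 = 0.03722
R_total = 0.03722 + 2.82 + 0.109 + 0.103 + 0.0134 = 3.083 m²·K/W
Q = A·ΔT/R = 84.5 × (21.6 − (-22.9)) / 3.083 = 1220 W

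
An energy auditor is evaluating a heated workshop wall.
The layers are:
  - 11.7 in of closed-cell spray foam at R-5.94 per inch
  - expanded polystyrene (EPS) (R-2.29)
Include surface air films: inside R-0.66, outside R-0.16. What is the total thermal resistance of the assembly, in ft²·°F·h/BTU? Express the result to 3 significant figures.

72.6 ft²·°F·h/BTU

11.7 × 5.94 = 69.5
R_total = 0.66 + 69.5 + 2.29 + 0.16 = 72.61 ft²·°F·h/BTU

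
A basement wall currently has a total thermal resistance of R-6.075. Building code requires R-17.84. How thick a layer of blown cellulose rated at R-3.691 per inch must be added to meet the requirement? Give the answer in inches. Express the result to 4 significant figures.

3.187 in

ΔR = 17.84 − 6.075 = 11.765 ft²·°F·h/BTU
L = ΔR / (R/in) = 11.765/3.691 = 3.1875 in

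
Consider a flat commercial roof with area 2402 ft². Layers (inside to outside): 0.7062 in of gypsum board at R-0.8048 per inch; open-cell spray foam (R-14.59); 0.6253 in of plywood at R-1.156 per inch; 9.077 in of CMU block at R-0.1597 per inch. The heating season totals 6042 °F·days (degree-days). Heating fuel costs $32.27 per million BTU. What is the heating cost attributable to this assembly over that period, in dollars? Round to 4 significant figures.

648.6 dollars

0.7062 × 0.8048 = 0.56835
0.6253 × 1.156 = 0.72285
9.077 × 0.1597 = 1.4496
R_total = 0.56835 + 14.59 + 0.72285 + 1.4496 = 17.331 ft²·°F·h/BTU
E = A × HDD × 24 / R = 2402 × 6042 × 24 / 17.331 = 20098000 BTU
Cost = 20098000/10⁶ × 32.27 = $648.55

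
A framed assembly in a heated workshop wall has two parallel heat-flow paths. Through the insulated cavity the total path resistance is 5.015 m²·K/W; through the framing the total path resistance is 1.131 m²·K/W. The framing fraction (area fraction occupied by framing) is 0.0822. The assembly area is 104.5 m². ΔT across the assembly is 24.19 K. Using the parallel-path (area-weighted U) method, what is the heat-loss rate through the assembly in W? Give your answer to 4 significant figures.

646.3 W

U_eff = 0.9178/5.015 + 0.0822/1.131 = 0.18301 + 0.072679 = 0.25569
R_eff = 1/U_eff = 3.911 m²·K/W
Q = 104.5 × 24.19 / 3.911 = 646.35 W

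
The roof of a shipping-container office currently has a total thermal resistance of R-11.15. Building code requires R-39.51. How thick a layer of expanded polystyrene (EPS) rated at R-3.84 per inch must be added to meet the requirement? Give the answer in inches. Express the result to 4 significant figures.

7.385 in

ΔR = 39.51 − 11.15 = 28.36 ft²·°F·h/BTU
L = ΔR / (R/in) = 28.36/3.84 = 7.3854 in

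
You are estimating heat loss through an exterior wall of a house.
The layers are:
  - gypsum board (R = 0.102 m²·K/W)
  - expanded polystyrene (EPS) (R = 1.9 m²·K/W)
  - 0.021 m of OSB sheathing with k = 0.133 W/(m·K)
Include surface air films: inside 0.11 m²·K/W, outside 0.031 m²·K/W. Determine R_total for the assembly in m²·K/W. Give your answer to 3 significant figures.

2.30 m²·K/W

0.021/0.133 = 0.1579
R_total = 0.11 + 0.102 + 1.9 + 0.1579 + 0.031 = 2.301 m²·K/W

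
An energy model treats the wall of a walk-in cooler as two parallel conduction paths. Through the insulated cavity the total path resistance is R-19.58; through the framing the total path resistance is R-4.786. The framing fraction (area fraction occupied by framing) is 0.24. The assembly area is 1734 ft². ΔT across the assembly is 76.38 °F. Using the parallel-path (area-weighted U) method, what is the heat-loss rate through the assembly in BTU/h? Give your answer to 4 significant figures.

U_eff = 0.76/19.58 + 0.24/4.786 = 0.038815 + 0.050146 = 0.088961
R_eff = 1/U_eff = 11.241 ft²·°F·h/BTU
Q = 1734 × 76.38 / 11.241 = 11782 BTU/h

11780 BTU/h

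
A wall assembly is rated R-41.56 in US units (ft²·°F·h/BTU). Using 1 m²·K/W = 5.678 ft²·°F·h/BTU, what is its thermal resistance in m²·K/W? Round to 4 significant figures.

7.319 m²·K/W

R_SI = 41.56/5.678 = 7.3195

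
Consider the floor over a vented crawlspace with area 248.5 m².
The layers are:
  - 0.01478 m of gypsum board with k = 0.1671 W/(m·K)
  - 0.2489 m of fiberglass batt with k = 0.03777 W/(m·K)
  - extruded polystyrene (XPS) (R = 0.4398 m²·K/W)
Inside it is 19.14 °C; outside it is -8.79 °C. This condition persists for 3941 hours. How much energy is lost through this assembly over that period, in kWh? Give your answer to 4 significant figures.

0.01478/0.1671 = 0.08845
0.2489/0.03777 = 6.5899
R_total = 0.08845 + 6.5899 + 0.4398 = 7.1181 m²·K/W
Q = 248.5 × (19.14 − (-8.79)) / 7.1181 = 975.06 W
E = 975.06 W × 3941 h / 1000 = 3842.7 kWh

3843 kWh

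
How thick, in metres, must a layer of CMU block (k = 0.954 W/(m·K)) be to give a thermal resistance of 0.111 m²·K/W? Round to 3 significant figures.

L = R·k = 0.111 × 0.954 = 0.1059 m

0.106 m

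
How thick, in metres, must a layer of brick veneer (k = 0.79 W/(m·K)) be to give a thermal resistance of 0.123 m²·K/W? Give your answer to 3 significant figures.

0.0972 m

L = R·k = 0.123 × 0.79 = 0.09717 m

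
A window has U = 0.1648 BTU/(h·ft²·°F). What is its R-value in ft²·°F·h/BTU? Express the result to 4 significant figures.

6.068 ft²·°F·h/BTU

R = 1/U = 1/0.1648 = 6.068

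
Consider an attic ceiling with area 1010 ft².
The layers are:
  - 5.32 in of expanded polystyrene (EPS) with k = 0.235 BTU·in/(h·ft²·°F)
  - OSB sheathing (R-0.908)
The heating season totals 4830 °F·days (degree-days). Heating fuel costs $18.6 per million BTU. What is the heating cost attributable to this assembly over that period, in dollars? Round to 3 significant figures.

92.5 dollars

5.32/0.235 = 22.64
R_total = 22.64 + 0.908 = 23.55 ft²·°F·h/BTU
E = A × HDD × 24 / R = 1010 × 4830 × 24 / 23.55 = 4972000 BTU
Cost = 4972000/10⁶ × 18.6 = $92.48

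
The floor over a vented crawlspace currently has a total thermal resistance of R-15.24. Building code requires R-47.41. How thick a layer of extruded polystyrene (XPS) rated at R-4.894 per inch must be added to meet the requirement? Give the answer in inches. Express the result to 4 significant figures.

ΔR = 47.41 − 15.24 = 32.17 ft²·°F·h/BTU
L = ΔR / (R/in) = 32.17/4.894 = 6.5734 in

6.573 in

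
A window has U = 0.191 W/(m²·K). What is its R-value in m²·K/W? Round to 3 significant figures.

5.24 m²·K/W

R = 1/U = 1/0.191 = 5.236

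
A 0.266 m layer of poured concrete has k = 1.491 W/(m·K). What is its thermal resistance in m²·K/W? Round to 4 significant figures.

0.1784 m²·K/W

R = L/k = 0.266/1.491 = 0.1784 m²·K/W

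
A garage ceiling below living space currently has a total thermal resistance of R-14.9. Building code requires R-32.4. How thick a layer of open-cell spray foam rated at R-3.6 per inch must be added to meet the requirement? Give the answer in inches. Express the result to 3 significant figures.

ΔR = 32.4 − 14.9 = 17.5 ft²·°F·h/BTU
L = ΔR / (R/in) = 17.5/3.6 = 4.861 in

4.86 in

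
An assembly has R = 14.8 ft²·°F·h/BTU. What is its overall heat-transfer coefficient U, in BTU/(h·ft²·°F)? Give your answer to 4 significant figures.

U = 1/R = 1/14.8 = 0.067568

0.06757 BTU/(h·ft²·°F)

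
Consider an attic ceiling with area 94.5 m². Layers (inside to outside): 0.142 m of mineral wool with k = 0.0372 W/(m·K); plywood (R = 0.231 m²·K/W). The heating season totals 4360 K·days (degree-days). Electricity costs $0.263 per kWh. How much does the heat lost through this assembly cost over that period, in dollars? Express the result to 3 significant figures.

0.142/0.0372 = 3.817
R_total = 3.817 + 0.231 = 4.048 m²·K/W
E = A × HDD × 24 / R / 1000 = 94.5 × 4360 × 24 / 4.048 / 1000 = 2443 kWh
Cost = 2443 × 0.263 = $642.4

642 dollars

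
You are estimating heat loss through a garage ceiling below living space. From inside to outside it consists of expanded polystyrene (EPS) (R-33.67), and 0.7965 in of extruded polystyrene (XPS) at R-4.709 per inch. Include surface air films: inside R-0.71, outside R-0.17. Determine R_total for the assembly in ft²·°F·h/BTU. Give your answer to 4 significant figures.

0.7965 × 4.709 = 3.7507
R_total = 0.71 + 33.67 + 3.7507 + 0.17 = 38.301 ft²·°F·h/BTU

38.30 ft²·°F·h/BTU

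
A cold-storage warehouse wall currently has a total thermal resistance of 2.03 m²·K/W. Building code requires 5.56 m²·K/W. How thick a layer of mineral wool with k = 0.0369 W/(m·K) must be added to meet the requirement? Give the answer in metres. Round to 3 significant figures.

0.130 m

ΔR = 5.56 − 2.03 = 3.53 m²·K/W
L = ΔR × k = 3.53 × 0.0369 = 0.1303 m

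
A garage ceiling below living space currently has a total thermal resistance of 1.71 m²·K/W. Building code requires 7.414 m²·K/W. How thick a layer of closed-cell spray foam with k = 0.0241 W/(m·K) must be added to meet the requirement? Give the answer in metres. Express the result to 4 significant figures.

0.1375 m

ΔR = 7.414 − 1.71 = 5.704 m²·K/W
L = ΔR × k = 5.704 × 0.0241 = 0.13747 m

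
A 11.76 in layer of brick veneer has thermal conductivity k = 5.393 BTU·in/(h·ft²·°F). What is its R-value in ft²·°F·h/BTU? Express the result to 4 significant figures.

R = L/k = 11.76/5.393 = 2.1806 ft²·°F·h/BTU

2.181 ft²·°F·h/BTU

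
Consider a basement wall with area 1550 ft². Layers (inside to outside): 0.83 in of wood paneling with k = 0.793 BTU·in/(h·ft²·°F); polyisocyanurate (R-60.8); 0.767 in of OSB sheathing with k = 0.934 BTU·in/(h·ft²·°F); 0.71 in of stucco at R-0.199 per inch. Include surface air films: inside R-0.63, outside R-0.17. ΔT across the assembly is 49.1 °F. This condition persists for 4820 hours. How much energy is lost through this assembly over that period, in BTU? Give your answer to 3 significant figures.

0.83/0.793 = 1.047
0.767/0.934 = 0.8212
0.71 × 0.199 = 0.1413
R_total = 0.63 + 1.047 + 60.8 + 0.8212 + 0.1413 + 0.17 = 63.61 ft²·°F·h/BTU
Q = 1550 × 49.1 / 63.61 = 1196 BTU/h
E = 1196 × 4820 = 5767000 BTU

5770000 BTU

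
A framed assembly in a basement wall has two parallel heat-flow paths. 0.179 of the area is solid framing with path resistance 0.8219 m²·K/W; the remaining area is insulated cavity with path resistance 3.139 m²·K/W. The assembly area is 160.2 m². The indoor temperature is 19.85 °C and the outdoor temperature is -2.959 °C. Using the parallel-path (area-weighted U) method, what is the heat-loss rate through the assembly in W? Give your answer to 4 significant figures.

1751 W

U_eff = 0.821/3.139 + 0.179/0.8219 = 0.26155 + 0.21779 = 0.47934
R_eff = 1/U_eff = 2.0862 m²·K/W
Q = 160.2 × (19.85 − (-2.959)) / 2.0862 = 1751.5 W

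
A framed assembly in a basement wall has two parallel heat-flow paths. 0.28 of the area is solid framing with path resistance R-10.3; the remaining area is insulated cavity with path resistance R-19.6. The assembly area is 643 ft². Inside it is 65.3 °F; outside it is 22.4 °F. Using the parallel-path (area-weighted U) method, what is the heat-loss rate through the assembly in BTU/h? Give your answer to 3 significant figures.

U_eff = 0.72/19.6 + 0.28/10.3 = 0.03673 + 0.02718 = 0.06392
R_eff = 1/U_eff = 15.64 ft²·°F·h/BTU
Q = 643 × (65.3 − 22.4) / 15.64 = 1763 BTU/h

1760 BTU/h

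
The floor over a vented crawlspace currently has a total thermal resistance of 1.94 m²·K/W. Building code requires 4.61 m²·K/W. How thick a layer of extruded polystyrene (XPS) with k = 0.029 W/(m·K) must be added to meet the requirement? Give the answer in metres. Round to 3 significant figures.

ΔR = 4.61 − 1.94 = 2.67 m²·K/W
L = ΔR × k = 2.67 × 0.029 = 0.07743 m

0.0774 m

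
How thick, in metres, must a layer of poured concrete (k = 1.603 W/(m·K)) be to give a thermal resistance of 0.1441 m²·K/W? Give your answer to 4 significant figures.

L = R·k = 0.1441 × 1.603 = 0.23099 m

0.2310 m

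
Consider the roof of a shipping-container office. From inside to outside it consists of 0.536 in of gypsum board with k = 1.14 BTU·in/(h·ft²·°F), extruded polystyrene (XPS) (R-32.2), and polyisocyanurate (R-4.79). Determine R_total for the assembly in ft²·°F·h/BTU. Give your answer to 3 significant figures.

0.536/1.14 = 0.4702
R_total = 0.4702 + 32.2 + 4.79 = 37.46 ft²·°F·h/BTU

37.5 ft²·°F·h/BTU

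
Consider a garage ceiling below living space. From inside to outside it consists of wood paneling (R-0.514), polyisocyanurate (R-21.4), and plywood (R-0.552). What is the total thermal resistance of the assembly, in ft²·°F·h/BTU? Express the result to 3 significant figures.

22.5 ft²·°F·h/BTU

R_total = 0.514 + 21.4 + 0.552 = 22.47 ft²·°F·h/BTU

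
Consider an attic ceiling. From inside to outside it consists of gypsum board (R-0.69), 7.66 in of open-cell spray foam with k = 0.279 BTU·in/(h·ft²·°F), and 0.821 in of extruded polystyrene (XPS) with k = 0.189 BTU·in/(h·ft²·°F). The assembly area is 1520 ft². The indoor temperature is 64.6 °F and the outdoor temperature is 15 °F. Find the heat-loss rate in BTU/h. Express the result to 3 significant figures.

2320 BTU/h

7.66/0.279 = 27.46
0.821/0.189 = 4.344
R_total = 0.69 + 27.46 + 4.344 = 32.49 ft²·°F·h/BTU
Q = A·ΔT/R = 1520 × (64.6 − 15) / 32.49 = 2321 BTU/h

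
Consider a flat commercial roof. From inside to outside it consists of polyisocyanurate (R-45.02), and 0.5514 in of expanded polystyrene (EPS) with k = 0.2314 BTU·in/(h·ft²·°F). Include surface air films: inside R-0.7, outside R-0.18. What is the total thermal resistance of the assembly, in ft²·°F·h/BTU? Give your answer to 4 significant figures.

0.5514/0.2314 = 2.3829
R_total = 0.7 + 45.02 + 2.3829 + 0.18 = 48.283 ft²·°F·h/BTU

48.28 ft²·°F·h/BTU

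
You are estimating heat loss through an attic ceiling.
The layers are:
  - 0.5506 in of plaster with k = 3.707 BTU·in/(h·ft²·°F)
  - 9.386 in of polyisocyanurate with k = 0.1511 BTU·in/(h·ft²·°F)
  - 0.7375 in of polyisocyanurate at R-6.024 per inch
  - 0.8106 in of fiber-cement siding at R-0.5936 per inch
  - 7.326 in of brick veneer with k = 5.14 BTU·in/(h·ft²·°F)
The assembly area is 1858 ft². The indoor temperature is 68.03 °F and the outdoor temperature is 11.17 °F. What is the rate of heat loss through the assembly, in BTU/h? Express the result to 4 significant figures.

1540 BTU/h

0.5506/3.707 = 0.14853
9.386/0.1511 = 62.118
0.7375 × 6.024 = 4.4427
0.8106 × 0.5936 = 0.48117
7.326/5.14 = 1.4253
R_total = 0.14853 + 62.118 + 4.4427 + 0.48117 + 1.4253 = 68.615 ft²·°F·h/BTU
Q = A·ΔT/R = 1858 × (68.03 − 11.17) / 68.615 = 1539.7 BTU/h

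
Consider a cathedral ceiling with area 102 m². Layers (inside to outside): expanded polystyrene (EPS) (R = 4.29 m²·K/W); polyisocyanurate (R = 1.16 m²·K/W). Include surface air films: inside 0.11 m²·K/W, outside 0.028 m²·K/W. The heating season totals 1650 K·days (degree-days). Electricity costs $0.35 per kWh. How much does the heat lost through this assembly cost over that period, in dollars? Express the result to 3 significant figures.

R_total = 0.11 + 4.29 + 1.16 + 0.028 = 5.588 m²·K/W
E = A × HDD × 24 / R / 1000 = 102 × 1650 × 24 / 5.588 / 1000 = 722.8 kWh
Cost = 722.8 × 0.35 = $253

253 dollars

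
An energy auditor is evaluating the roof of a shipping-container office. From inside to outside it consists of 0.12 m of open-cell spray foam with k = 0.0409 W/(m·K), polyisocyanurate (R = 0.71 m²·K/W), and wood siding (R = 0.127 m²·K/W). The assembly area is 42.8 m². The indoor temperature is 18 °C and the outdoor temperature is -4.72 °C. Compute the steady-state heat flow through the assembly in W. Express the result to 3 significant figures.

0.12/0.0409 = 2.934
R_total = 2.934 + 0.71 + 0.127 = 3.771 m²·K/W
Q = A·ΔT/R = 42.8 × (18 − (-4.72)) / 3.771 = 257.9 W

258 W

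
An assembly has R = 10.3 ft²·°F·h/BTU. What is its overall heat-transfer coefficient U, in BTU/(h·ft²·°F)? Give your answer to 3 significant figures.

0.0971 BTU/(h·ft²·°F)

U = 1/R = 1/10.3 = 0.09709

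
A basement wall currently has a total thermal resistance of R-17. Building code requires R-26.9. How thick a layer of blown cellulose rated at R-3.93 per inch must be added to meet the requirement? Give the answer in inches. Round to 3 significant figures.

ΔR = 26.9 − 17 = 9.9 ft²·°F·h/BTU
L = ΔR / (R/in) = 9.9/3.93 = 2.519 in

2.52 in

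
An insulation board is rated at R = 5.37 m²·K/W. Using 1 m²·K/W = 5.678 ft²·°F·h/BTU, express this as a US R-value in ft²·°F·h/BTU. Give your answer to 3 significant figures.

30.5 ft²·°F·h/BTU

R_US = 5.37 × 5.678 = 30.49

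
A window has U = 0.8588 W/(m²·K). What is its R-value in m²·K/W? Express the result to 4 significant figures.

R = 1/U = 1/0.8588 = 1.1644

1.164 m²·K/W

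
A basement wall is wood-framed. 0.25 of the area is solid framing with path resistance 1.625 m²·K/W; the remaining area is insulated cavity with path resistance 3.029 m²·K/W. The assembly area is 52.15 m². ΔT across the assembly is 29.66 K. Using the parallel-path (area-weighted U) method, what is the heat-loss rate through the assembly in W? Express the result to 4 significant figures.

621.0 W

U_eff = 0.75/3.029 + 0.25/1.625 = 0.24761 + 0.15385 = 0.40145
R_eff = 1/U_eff = 2.491 m²·K/W
Q = 52.15 × 29.66 / 2.491 = 620.95 W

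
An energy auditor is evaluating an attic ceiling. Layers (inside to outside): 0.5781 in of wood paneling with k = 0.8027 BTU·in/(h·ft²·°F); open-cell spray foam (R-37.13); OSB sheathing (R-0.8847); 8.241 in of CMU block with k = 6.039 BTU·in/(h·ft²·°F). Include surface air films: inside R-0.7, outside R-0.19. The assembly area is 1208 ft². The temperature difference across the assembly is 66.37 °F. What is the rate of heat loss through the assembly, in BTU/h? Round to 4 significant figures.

1956 BTU/h

0.5781/0.8027 = 0.72019
8.241/6.039 = 1.3646
R_total = 0.7 + 0.72019 + 37.13 + 0.8847 + 1.3646 + 0.19 = 40.99 ft²·°F·h/BTU
Q = A·ΔT/R = 1208 × 66.37 / 40.99 = 1956 BTU/h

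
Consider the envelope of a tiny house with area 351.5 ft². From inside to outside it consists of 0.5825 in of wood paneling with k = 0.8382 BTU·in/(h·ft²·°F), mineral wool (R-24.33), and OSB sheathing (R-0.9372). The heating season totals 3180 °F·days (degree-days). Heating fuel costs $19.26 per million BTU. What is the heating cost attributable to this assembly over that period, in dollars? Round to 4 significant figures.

19.90 dollars

0.5825/0.8382 = 0.69494
R_total = 0.69494 + 24.33 + 0.9372 = 25.962 ft²·°F·h/BTU
E = A × HDD × 24 / R = 351.5 × 3180 × 24 / 25.962 = 1033300 BTU
Cost = 1033300/10⁶ × 19.26 = $19.901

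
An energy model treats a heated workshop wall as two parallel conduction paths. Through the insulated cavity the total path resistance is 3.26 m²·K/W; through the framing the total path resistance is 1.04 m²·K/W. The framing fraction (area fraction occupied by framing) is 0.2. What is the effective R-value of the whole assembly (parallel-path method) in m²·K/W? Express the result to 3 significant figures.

2.28 m²·K/W

U_eff = 0.8/3.26 + 0.2/1.04 = 0.2454 + 0.1923 = 0.4377
R_eff = 1/U_eff = 2.285 m²·K/W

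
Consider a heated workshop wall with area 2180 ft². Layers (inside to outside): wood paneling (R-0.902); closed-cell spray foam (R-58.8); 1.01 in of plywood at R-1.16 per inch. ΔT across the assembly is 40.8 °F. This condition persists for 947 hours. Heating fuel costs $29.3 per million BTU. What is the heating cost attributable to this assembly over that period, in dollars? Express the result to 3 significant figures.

1.01 × 1.16 = 1.172
R_total = 0.902 + 58.8 + 1.172 = 60.87 ft²·°F·h/BTU
Q = 2180 × 40.8 / 60.87 = 1461 BTU/h
E = 1461 × 947 = 1384000 BTU
Cost = 1384000/10⁶ × 29.3 = $40.54

40.5 dollars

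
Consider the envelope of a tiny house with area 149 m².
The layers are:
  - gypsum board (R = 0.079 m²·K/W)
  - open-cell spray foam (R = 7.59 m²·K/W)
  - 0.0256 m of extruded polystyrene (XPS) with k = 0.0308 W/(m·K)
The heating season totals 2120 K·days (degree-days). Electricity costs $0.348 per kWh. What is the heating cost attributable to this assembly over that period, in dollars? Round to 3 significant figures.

310 dollars

0.0256/0.0308 = 0.8312
R_total = 0.079 + 7.59 + 0.8312 = 8.5 m²·K/W
E = A × HDD × 24 / R / 1000 = 149 × 2120 × 24 / 8.5 / 1000 = 891.9 kWh
Cost = 891.9 × 0.348 = $310.4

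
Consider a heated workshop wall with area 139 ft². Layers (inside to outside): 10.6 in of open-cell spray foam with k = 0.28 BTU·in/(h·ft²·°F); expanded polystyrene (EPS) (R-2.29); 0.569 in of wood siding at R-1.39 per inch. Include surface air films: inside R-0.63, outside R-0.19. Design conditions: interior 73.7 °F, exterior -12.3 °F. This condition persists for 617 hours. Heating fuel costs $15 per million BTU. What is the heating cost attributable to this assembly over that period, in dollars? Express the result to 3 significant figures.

2.65 dollars

10.6/0.28 = 37.86
0.569 × 1.39 = 0.7909
R_total = 0.63 + 37.86 + 2.29 + 0.7909 + 0.19 = 41.76 ft²·°F·h/BTU
Q = 139 × (73.7 − (-12.3)) / 41.76 = 286.3 BTU/h
E = 286.3 × 617 = 176600 BTU
Cost = 176600/10⁶ × 15 = $2.649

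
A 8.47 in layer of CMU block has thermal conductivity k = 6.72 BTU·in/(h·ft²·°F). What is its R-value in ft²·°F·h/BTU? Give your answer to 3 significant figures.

R = L/k = 8.47/6.72 = 1.26 ft²·°F·h/BTU

1.26 ft²·°F·h/BTU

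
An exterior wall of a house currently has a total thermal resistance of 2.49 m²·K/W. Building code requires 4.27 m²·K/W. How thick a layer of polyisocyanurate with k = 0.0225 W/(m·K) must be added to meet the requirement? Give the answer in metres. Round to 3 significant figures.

ΔR = 4.27 − 2.49 = 1.78 m²·K/W
L = ΔR × k = 1.78 × 0.0225 = 0.04005 m

0.0400 m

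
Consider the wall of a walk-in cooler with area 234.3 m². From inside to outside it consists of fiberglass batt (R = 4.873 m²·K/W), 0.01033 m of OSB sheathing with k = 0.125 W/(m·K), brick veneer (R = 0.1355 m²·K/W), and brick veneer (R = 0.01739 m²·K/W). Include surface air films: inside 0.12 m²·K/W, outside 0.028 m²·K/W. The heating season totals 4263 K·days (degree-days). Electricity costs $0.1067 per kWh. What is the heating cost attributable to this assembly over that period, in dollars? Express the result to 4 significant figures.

486.6 dollars

0.01033/0.125 = 0.08264
R_total = 0.12 + 4.873 + 0.08264 + 0.1355 + 0.01739 + 0.028 = 5.2565 m²·K/W
E = A × HDD × 24 / R / 1000 = 234.3 × 4263 × 24 / 5.2565 / 1000 = 4560.4 kWh
Cost = 4560.4 × 0.1067 = $486.59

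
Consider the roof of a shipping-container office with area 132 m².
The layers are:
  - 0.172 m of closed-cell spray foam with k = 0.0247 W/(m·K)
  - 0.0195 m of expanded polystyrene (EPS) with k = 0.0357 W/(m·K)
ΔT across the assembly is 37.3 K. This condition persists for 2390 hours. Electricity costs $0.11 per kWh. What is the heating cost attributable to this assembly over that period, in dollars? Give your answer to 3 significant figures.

172 dollars

0.172/0.0247 = 6.964
0.0195/0.0357 = 0.5462
R_total = 6.964 + 0.5462 = 7.51 m²·K/W
Q = 132 × 37.3 / 7.51 = 655.6 W
E = 655.6 W × 2390 h / 1000 = 1567 kWh
Cost = 1567 × 0.11 = $172.4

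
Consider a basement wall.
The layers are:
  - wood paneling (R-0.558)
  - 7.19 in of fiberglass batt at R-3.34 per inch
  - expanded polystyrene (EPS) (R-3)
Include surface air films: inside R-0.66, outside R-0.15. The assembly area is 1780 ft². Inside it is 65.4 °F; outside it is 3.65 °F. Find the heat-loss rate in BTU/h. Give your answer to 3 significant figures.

7.19 × 3.34 = 24.01
R_total = 0.66 + 0.558 + 24.01 + 3 + 0.15 = 28.38 ft²·°F·h/BTU
Q = A·ΔT/R = 1780 × (65.4 − 3.65) / 28.38 = 3873 BTU/h

3870 BTU/h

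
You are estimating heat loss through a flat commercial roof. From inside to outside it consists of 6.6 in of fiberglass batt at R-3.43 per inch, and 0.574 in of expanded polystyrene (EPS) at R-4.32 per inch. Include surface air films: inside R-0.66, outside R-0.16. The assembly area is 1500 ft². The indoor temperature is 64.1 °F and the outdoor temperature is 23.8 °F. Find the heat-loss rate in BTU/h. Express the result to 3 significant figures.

2330 BTU/h

6.6 × 3.43 = 22.64
0.574 × 4.32 = 2.48
R_total = 0.66 + 22.64 + 2.48 + 0.16 = 25.94 ft²·°F·h/BTU
Q = A·ΔT/R = 1500 × (64.1 − 23.8) / 25.94 = 2331 BTU/h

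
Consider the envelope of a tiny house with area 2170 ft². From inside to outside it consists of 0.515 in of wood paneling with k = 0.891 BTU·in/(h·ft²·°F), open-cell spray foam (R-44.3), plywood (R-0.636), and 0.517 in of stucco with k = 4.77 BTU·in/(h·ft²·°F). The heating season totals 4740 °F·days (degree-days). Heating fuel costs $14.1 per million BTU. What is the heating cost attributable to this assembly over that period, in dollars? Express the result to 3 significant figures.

76.3 dollars

0.515/0.891 = 0.578
0.517/4.77 = 0.1084
R_total = 0.578 + 44.3 + 0.636 + 0.1084 = 45.62 ft²·°F·h/BTU
E = A × HDD × 24 / R = 2170 × 4740 × 24 / 45.62 = 5411000 BTU
Cost = 5411000/10⁶ × 14.1 = $76.29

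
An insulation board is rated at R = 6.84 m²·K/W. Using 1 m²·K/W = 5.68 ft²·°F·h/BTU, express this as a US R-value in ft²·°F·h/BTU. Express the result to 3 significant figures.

38.9 ft²·°F·h/BTU

R_US = 6.84 × 5.68 = 38.85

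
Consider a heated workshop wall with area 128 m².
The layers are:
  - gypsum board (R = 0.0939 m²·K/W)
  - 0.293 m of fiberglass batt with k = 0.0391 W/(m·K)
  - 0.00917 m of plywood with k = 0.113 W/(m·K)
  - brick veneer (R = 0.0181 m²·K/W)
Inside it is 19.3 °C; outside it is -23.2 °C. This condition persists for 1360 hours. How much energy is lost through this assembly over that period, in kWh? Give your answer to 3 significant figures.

962 kWh

0.293/0.0391 = 7.494
0.00917/0.113 = 0.08115
R_total = 0.0939 + 7.494 + 0.08115 + 0.0181 = 7.687 m²·K/W
Q = 128 × (19.3 − (-23.2)) / 7.687 = 707.7 W
E = 707.7 W × 1360 h / 1000 = 962.5 kWh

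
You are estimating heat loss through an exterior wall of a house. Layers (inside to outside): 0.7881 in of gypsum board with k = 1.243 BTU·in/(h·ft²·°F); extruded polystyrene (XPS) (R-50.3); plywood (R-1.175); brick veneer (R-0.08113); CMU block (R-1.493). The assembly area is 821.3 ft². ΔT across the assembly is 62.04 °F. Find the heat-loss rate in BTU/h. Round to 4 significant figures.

0.7881/1.243 = 0.63403
R_total = 0.63403 + 50.3 + 1.175 + 0.08113 + 1.493 = 53.683 ft²·°F·h/BTU
Q = A·ΔT/R = 821.3 × 62.04 / 53.683 = 949.15 BTU/h

949.2 BTU/h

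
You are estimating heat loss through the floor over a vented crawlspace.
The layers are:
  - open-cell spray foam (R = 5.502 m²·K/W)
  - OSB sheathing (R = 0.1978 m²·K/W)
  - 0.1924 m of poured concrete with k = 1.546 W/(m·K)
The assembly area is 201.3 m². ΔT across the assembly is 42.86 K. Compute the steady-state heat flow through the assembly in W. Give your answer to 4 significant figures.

0.1924/1.546 = 0.12445
R_total = 5.502 + 0.1978 + 0.12445 = 5.8243 m²·K/W
Q = A·ΔT/R = 201.3 × 42.86 / 5.8243 = 1481.3 W

1481 W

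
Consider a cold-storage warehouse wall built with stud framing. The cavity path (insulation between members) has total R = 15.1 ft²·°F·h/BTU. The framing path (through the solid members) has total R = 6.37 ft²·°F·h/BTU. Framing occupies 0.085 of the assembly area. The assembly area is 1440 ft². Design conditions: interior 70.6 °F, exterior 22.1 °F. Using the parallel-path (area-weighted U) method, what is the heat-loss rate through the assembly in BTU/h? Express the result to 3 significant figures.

5160 BTU/h

U_eff = 0.915/15.1 + 0.085/6.37 = 0.0606 + 0.01334 = 0.07394
R_eff = 1/U_eff = 13.52 ft²·°F·h/BTU
Q = 1440 × (70.6 − 22.1) / 13.52 = 5164 BTU/h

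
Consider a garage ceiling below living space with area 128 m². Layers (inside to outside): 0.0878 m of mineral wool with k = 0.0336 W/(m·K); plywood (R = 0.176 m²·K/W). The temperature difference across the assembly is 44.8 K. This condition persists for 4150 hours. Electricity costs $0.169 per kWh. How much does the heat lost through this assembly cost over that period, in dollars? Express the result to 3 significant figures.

0.0878/0.0336 = 2.613
R_total = 2.613 + 0.176 = 2.789 m²·K/W
Q = 128 × 44.8 / 2.789 = 2056 W
E = 2056 W × 4150 h / 1000 = 8532 kWh
Cost = 8532 × 0.169 = $1442

1440 dollars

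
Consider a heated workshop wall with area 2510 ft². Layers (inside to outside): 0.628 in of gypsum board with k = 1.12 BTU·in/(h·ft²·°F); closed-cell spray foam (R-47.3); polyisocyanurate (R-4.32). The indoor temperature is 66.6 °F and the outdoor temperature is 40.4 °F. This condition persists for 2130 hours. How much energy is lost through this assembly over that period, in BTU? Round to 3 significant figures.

2680000 BTU

0.628/1.12 = 0.5607
R_total = 0.5607 + 47.3 + 4.32 = 52.18 ft²·°F·h/BTU
Q = 2510 × (66.6 − 40.4) / 52.18 = 1260 BTU/h
E = 1260 × 2130 = 2684000 BTU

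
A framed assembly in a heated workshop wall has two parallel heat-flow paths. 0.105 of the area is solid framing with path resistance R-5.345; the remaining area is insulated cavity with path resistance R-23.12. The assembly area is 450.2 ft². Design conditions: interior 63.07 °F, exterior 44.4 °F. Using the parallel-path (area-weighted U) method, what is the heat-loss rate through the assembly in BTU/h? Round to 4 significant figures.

490.5 BTU/h

U_eff = 0.895/23.12 + 0.105/5.345 = 0.038711 + 0.019645 = 0.058356
R_eff = 1/U_eff = 17.136 ft²·°F·h/BTU
Q = 450.2 × (63.07 − 44.4) / 17.136 = 490.49 BTU/h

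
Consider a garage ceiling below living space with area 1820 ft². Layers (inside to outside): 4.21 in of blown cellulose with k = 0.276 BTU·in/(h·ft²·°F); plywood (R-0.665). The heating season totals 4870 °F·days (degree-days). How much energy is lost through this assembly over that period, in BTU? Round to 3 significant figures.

13400000 BTU

4.21/0.276 = 15.25
R_total = 15.25 + 0.665 = 15.92 ft²·°F·h/BTU
E = A × HDD × 24 / R = 1820 × 4870 × 24 / 15.92 = 13360000 BTU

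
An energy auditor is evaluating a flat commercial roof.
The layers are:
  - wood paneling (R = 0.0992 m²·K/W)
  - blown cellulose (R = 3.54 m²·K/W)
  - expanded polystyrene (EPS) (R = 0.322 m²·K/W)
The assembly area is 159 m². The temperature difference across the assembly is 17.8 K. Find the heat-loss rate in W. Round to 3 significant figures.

R_total = 0.0992 + 3.54 + 0.322 = 3.961 m²·K/W
Q = A·ΔT/R = 159 × 17.8 / 3.961 = 714.5 W

714 W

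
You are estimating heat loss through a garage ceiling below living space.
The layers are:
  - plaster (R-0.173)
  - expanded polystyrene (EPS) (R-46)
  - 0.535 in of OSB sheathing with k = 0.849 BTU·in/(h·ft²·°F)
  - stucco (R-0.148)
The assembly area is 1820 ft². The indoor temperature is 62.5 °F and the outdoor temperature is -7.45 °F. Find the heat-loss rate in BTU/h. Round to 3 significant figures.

0.535/0.849 = 0.6302
R_total = 0.173 + 46 + 0.6302 + 0.148 = 46.95 ft²·°F·h/BTU
Q = A·ΔT/R = 1820 × (62.5 − (-7.45)) / 46.95 = 2712 BTU/h

2710 BTU/h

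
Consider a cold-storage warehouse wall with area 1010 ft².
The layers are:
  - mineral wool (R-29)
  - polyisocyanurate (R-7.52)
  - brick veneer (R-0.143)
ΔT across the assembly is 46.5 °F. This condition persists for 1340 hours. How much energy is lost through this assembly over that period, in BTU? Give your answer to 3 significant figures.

1720000 BTU

R_total = 29 + 7.52 + 0.143 = 36.66 ft²·°F·h/BTU
Q = 1010 × 46.5 / 36.66 = 1281 BTU/h
E = 1281 × 1340 = 1717000 BTU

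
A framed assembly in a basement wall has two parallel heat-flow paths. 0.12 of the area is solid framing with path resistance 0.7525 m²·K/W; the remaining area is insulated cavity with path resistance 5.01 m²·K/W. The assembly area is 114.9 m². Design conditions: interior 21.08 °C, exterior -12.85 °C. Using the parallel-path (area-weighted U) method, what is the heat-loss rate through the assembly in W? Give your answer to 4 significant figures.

U_eff = 0.88/5.01 + 0.12/0.7525 = 0.17565 + 0.15947 = 0.33512
R_eff = 1/U_eff = 2.984 m²·K/W
Q = 114.9 × (21.08 − (-12.85)) / 2.984 = 1306.5 W

1306 W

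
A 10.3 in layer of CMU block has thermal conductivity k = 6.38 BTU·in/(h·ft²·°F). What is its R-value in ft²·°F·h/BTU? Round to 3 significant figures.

1.61 ft²·°F·h/BTU

R = L/k = 10.3/6.38 = 1.614 ft²·°F·h/BTU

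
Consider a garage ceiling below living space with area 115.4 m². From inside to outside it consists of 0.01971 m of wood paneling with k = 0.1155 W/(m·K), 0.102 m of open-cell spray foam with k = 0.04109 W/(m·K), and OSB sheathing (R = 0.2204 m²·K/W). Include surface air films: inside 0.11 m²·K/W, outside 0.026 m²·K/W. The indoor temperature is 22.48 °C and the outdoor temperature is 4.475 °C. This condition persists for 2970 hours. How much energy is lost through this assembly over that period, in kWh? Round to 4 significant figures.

0.01971/0.1155 = 0.17065
0.102/0.04109 = 2.4824
R_total = 0.11 + 0.17065 + 2.4824 + 0.2204 + 0.026 = 3.0094 m²·K/W
Q = 115.4 × (22.48 − 4.475) / 3.0094 = 690.43 W
E = 690.43 W × 2970 h / 1000 = 2050.6 kWh

2051 kWh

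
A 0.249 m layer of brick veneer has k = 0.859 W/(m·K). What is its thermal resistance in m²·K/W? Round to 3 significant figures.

R = L/k = 0.249/0.859 = 0.2899 m²·K/W

0.290 m²·K/W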